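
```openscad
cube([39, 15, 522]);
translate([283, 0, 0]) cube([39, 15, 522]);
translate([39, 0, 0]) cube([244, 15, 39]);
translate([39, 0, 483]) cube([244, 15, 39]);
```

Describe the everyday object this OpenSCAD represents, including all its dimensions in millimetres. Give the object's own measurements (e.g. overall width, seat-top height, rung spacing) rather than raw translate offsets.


A rectangular picture frame lying in the x–z plane (depth along y). The opening is 244 mm wide (x) by 444 mm tall (z), surrounded by a border 39 mm wide on all four sides. The frame is 15 mm deep and is made of two full-height vertical stiles with two horizontal rails fitted between them.


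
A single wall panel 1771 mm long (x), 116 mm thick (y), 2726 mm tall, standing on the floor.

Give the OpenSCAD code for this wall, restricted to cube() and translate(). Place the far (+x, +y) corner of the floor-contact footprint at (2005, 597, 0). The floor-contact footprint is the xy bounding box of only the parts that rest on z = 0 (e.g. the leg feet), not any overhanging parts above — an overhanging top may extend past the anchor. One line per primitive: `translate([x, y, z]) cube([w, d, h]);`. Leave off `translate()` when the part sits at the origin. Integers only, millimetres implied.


translate([234, 481, 0]) cube([1771, 116, 2726]);


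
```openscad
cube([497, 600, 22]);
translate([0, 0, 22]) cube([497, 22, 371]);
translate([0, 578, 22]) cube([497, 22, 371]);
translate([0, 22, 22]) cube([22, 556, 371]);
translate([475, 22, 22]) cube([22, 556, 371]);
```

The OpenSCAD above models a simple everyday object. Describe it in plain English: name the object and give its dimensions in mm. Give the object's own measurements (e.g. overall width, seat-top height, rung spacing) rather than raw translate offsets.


An open-topped rectangular box: outside dimensions 497×600×393 mm, with a uniform wall and base thickness of 22 mm. The base is a full 497×600 slab on the floor; four walls sit on top of the base. The front and back walls (the −y and +y sides) span the full width; the two side walls fit between them.


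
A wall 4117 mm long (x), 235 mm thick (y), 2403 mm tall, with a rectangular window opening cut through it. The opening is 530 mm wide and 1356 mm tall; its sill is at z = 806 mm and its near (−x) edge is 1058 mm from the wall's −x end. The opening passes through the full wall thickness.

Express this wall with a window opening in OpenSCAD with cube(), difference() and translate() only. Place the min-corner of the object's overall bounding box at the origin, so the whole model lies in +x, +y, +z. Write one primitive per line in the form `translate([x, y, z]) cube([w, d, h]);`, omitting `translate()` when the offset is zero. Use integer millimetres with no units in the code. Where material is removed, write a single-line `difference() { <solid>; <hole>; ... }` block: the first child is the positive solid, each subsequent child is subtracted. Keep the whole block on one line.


difference() { cube([4117, 235, 2403]); translate([1058, 0, 806]) cube([530, 235, 1356]); }


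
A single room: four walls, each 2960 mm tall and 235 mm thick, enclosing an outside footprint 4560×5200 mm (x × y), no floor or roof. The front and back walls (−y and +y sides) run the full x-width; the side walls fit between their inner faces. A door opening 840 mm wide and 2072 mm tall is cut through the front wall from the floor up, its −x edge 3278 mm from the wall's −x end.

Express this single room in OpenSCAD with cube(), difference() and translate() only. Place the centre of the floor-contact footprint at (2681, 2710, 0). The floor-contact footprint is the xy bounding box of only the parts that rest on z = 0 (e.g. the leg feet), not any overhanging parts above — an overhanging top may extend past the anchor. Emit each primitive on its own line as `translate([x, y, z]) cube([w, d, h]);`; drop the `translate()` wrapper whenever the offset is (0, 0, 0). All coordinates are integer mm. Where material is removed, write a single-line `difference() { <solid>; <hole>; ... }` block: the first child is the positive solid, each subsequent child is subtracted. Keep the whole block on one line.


difference() { translate([401, 110, 0]) cube([4560, 235, 2960]); translate([3679, 110, 0]) cube([840, 235, 2072]); }
translate([401, 5075, 0]) cube([4560, 235, 2960]);
translate([401, 345, 0]) cube([235, 4730, 2960]);
translate([4726, 345, 0]) cube([235, 4730, 2960]);


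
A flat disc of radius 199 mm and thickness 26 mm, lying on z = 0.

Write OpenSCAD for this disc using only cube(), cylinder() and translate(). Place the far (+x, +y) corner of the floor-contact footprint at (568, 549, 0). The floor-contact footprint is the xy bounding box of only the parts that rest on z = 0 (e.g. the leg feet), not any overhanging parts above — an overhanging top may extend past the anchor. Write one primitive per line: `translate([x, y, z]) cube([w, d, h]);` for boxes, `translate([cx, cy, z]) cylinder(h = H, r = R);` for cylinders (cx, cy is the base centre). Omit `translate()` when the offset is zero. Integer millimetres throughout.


translate([369, 350, 0]) cylinder(h = 26, r = 199);


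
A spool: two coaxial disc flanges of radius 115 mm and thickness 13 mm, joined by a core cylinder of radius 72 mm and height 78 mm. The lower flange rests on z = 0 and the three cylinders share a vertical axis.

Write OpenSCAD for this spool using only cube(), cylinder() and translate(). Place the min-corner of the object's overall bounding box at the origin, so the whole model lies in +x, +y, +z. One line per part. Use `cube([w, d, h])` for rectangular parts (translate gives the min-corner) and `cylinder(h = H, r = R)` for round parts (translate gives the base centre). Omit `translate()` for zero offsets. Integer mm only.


translate([115, 115, 0]) cylinder(h = 13, r = 115);
translate([115, 115, 13]) cylinder(h = 78, r = 72);
translate([115, 115, 91]) cylinder(h = 13, r = 115);


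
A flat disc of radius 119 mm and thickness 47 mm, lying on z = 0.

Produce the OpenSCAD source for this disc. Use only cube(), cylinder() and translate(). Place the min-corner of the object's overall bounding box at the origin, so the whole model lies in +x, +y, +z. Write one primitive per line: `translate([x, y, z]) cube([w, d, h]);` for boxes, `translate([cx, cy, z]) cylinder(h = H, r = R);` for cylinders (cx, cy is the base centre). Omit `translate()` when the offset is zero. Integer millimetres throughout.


translate([119, 119, 0]) cylinder(h = 47, r = 119);


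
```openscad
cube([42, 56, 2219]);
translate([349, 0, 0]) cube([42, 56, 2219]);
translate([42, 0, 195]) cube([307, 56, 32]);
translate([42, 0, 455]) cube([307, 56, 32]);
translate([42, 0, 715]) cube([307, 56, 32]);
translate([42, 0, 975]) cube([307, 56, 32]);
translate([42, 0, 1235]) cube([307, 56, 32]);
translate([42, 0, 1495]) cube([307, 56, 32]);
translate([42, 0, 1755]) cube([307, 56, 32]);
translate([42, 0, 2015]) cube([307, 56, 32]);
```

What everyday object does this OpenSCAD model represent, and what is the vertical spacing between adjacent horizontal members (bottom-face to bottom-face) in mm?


A ladder. The rung spacing is 260 mm.

Two tall 42×56 posts with 8 short bars between them — a ladder. Adjacent rungs sit at z = 195 and z = 455, so the spacing is 455 − 195 = 260 mm.


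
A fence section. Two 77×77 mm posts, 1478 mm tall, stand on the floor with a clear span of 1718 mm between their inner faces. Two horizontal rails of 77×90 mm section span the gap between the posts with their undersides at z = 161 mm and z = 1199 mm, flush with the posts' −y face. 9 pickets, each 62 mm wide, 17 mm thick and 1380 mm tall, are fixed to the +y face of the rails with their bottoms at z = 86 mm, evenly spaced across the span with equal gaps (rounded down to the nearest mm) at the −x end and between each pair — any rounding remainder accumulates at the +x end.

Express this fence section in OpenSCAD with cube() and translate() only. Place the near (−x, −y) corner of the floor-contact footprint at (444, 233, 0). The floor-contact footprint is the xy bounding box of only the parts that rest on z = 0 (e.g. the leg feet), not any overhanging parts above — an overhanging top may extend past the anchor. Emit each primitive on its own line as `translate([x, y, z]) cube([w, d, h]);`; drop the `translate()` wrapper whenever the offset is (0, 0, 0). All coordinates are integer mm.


translate([444, 233, 0]) cube([77, 77, 1478]);
translate([2239, 233, 0]) cube([77, 77, 1478]);
translate([521, 233, 161]) cube([1718, 77, 90]);
translate([521, 233, 1199]) cube([1718, 77, 90]);
translate([637, 310, 86]) cube([62, 17, 1380]);
translate([815, 310, 86]) cube([62, 17, 1380]);
translate([993, 310, 86]) cube([62, 17, 1380]);
translate([1171, 310, 86]) cube([62, 17, 1380]);
translate([1349, 310, 86]) cube([62, 17, 1380]);
translate([1527, 310, 86]) cube([62, 17, 1380]);
translate([1705, 310, 86]) cube([62, 17, 1380]);
translate([1883, 310, 86]) cube([62, 17, 1380]);
translate([2061, 310, 86]) cube([62, 17, 1380]);


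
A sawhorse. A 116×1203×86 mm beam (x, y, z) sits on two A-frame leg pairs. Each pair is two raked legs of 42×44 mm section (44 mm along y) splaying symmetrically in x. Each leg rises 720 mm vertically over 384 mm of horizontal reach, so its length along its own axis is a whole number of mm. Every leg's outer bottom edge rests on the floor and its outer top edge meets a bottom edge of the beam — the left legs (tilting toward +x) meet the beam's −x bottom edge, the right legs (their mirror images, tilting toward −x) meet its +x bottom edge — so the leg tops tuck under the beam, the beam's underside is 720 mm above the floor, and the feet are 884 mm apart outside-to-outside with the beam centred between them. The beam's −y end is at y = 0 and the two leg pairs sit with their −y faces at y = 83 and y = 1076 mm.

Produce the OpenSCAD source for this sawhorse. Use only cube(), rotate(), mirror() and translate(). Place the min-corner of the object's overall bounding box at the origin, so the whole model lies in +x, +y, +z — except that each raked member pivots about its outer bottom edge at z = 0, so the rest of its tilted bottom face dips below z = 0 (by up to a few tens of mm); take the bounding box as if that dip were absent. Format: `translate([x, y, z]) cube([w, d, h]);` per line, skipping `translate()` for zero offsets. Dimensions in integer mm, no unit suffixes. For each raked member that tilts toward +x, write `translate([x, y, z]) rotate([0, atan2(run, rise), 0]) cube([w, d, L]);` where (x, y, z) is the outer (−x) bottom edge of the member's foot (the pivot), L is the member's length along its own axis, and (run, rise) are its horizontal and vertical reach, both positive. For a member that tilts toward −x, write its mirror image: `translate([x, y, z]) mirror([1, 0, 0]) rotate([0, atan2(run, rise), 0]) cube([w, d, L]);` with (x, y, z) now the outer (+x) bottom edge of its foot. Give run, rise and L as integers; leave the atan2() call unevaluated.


translate([384, 0, 720]) cube([116, 1203, 86]);
translate([0, 83, 0]) rotate([0, atan2(384, 720), 0]) cube([42, 44, 816]);
translate([884, 83, 0]) mirror([1, 0, 0]) rotate([0, atan2(384, 720), 0]) cube([42, 44, 816]);
translate([0, 1076, 0]) rotate([0, atan2(384, 720), 0]) cube([42, 44, 816]);
translate([884, 1076, 0]) mirror([1, 0, 0]) rotate([0, atan2(384, 720), 0]) cube([42, 44, 816]);


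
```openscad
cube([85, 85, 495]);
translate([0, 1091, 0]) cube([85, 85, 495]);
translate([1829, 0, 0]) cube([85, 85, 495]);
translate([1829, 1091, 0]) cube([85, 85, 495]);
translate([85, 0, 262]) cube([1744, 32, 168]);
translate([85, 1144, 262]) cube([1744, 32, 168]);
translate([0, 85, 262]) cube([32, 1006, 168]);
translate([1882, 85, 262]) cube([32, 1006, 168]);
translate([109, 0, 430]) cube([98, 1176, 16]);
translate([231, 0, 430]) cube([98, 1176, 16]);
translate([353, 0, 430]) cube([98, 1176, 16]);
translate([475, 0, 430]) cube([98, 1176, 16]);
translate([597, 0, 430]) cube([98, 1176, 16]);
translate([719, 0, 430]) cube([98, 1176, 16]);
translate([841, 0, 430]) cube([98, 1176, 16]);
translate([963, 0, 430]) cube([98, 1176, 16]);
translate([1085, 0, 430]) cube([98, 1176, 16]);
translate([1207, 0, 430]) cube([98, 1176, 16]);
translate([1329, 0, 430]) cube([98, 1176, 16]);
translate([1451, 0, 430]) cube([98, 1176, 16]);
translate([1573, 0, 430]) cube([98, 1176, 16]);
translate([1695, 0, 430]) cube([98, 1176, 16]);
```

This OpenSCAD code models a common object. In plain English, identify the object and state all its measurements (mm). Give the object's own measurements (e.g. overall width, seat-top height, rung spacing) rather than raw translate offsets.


A bed frame 1914 mm long (x) by 1176 mm wide (y). Four 85×85 mm corner posts, 495 mm tall, at the corners of the footprint. Four rails of 32 mm thickness and 168 mm height run between adjacent posts with their undersides at z = 262 mm, their outer faces flush with the outside of the frame (the two x-running rails run between the posts' inner faces; the two y-running rails run between the posts' inner faces). 14 slats, each 98 mm wide (x) and 16 mm thick, lie across the top of the two x-running rails, running the full 1176 mm width of the frame in y; along x they sit between the end posts with a 24 mm gap after the −x posts and between neighbouring slats, leaving 36 mm before the +x posts.


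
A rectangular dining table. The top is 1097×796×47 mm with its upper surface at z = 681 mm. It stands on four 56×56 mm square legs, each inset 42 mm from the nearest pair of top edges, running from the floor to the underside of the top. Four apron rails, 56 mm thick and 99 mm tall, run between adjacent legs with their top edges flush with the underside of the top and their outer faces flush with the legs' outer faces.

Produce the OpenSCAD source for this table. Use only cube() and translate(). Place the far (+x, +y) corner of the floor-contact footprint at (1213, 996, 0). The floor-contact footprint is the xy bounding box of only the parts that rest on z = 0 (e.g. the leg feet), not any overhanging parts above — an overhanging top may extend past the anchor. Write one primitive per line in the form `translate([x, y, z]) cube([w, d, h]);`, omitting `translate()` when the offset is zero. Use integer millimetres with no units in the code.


translate([158, 242, 634]) cube([1097, 796, 47]);
translate([200, 284, 0]) cube([56, 56, 634]);
translate([1157, 284, 0]) cube([56, 56, 634]);
translate([200, 940, 0]) cube([56, 56, 634]);
translate([1157, 940, 0]) cube([56, 56, 634]);
translate([256, 284, 535]) cube([901, 56, 99]);
translate([256, 940, 535]) cube([901, 56, 99]);
translate([200, 340, 535]) cube([56, 600, 99]);
translate([1157, 340, 535]) cube([56, 600, 99]);


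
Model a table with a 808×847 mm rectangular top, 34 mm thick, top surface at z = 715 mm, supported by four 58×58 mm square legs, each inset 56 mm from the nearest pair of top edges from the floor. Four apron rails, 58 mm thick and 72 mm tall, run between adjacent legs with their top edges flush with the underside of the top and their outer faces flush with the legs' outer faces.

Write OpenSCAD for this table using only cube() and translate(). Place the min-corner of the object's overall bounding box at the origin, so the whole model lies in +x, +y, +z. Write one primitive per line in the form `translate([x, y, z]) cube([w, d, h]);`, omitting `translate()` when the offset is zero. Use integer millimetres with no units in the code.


translate([0, 0, 681]) cube([808, 847, 34]);
translate([56, 56, 0]) cube([58, 58, 681]);
translate([694, 56, 0]) cube([58, 58, 681]);
translate([56, 733, 0]) cube([58, 58, 681]);
translate([694, 733, 0]) cube([58, 58, 681]);
translate([114, 56, 609]) cube([580, 58, 72]);
translate([114, 733, 609]) cube([580, 58, 72]);
translate([56, 114, 609]) cube([58, 619, 72]);
translate([694, 114, 609]) cube([58, 619, 72]);


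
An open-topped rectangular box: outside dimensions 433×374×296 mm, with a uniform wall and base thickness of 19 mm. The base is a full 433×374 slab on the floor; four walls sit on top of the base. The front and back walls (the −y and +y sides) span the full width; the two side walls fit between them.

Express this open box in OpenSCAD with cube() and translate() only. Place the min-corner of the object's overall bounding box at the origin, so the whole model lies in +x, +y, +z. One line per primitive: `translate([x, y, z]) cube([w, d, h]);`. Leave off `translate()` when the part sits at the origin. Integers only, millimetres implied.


cube([433, 374, 19]);
translate([0, 0, 19]) cube([433, 19, 277]);
translate([0, 355, 19]) cube([433, 19, 277]);
translate([0, 19, 19]) cube([19, 336, 277]);
translate([414, 19, 19]) cube([19, 336, 277]);


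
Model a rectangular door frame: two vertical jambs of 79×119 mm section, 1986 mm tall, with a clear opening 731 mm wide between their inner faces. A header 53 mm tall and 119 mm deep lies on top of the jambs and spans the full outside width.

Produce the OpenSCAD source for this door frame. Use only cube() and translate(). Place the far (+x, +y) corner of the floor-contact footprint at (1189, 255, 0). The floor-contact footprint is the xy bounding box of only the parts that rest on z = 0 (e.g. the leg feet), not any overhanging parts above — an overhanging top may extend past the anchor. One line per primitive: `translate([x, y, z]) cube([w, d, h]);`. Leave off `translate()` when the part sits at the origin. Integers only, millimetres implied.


translate([300, 136, 0]) cube([79, 119, 1986]);
translate([1110, 136, 0]) cube([79, 119, 1986]);
translate([300, 136, 1986]) cube([889, 119, 53]);


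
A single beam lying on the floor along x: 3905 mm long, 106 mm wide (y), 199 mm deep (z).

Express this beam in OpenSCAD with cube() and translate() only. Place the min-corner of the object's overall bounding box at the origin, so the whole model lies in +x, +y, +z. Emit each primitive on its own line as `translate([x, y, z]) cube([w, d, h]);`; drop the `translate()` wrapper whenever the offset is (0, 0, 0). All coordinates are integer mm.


cube([3905, 106, 199]);


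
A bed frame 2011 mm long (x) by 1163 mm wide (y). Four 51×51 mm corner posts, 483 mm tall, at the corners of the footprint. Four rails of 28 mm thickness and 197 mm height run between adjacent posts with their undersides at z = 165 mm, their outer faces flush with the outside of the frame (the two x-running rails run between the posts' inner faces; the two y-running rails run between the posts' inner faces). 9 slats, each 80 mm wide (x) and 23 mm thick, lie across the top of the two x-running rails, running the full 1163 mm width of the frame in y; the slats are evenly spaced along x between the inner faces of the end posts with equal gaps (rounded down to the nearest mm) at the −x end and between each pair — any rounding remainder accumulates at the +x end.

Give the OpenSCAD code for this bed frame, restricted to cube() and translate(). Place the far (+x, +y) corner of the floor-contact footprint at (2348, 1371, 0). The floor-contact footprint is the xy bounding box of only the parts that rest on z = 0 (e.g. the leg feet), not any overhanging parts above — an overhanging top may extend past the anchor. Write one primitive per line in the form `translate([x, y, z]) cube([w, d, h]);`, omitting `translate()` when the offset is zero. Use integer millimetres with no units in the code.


translate([337, 208, 0]) cube([51, 51, 483]);
translate([337, 1320, 0]) cube([51, 51, 483]);
translate([2297, 208, 0]) cube([51, 51, 483]);
translate([2297, 1320, 0]) cube([51, 51, 483]);
translate([388, 208, 165]) cube([1909, 28, 197]);
translate([388, 1343, 165]) cube([1909, 28, 197]);
translate([337, 259, 165]) cube([28, 1061, 197]);
translate([2320, 259, 165]) cube([28, 1061, 197]);
translate([506, 208, 362]) cube([80, 1163, 23]);
translate([704, 208, 362]) cube([80, 1163, 23]);
translate([902, 208, 362]) cube([80, 1163, 23]);
translate([1100, 208, 362]) cube([80, 1163, 23]);
translate([1298, 208, 362]) cube([80, 1163, 23]);
translate([1496, 208, 362]) cube([80, 1163, 23]);
translate([1694, 208, 362]) cube([80, 1163, 23]);
translate([1892, 208, 362]) cube([80, 1163, 23]);
translate([2090, 208, 362]) cube([80, 1163, 23]);


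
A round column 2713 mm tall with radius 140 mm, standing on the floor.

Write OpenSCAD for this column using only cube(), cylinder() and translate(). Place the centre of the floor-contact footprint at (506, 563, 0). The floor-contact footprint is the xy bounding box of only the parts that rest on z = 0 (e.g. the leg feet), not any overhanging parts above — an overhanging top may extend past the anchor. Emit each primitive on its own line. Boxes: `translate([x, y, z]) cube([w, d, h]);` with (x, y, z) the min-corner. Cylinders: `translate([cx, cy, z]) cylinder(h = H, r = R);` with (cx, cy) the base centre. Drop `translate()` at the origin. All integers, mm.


translate([506, 563, 0]) cylinder(h = 2713, r = 140);


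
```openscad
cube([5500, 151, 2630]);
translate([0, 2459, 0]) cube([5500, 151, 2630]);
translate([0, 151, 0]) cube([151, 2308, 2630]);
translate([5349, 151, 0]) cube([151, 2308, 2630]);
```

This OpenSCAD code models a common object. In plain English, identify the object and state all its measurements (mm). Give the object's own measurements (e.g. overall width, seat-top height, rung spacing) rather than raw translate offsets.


The wall frame of a small rectangular building: four walls, each 2630 mm tall and 151 mm thick, enclosing a footprint 5500 mm (x) by 2610 mm (y) outside-to-outside, with no floor or roof. The front and back walls (the −y and +y sides) span the full width; the two side walls fit between them.


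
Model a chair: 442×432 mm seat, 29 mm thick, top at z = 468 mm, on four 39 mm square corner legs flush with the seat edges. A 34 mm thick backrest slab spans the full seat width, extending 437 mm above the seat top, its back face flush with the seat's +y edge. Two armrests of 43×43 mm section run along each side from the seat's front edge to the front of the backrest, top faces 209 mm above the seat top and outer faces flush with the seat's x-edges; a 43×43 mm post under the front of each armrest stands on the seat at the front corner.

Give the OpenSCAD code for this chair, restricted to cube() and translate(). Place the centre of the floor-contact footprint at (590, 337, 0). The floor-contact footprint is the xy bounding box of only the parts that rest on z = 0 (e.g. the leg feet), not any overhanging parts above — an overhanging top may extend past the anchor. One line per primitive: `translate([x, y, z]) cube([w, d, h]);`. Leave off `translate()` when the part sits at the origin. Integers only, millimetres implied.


translate([369, 121, 439]) cube([442, 432, 29]);
translate([369, 121, 0]) cube([39, 39, 439]);
translate([772, 121, 0]) cube([39, 39, 439]);
translate([369, 514, 0]) cube([39, 39, 439]);
translate([772, 514, 0]) cube([39, 39, 439]);
translate([369, 519, 468]) cube([442, 34, 437]);
translate([369, 121, 634]) cube([43, 398, 43]);
translate([768, 121, 634]) cube([43, 398, 43]);
translate([369, 121, 468]) cube([43, 43, 166]);
translate([768, 121, 468]) cube([43, 43, 166]);


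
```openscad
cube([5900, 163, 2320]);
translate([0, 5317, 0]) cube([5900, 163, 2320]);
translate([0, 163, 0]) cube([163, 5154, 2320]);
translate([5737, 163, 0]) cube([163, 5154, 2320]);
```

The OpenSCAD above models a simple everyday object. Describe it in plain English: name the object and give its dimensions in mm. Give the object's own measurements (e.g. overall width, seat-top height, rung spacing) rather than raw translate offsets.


The wall frame of a small rectangular building: four walls, each 2320 mm tall and 163 mm thick, enclosing a footprint 5900 mm (x) by 5480 mm (y) outside-to-outside, with no floor or roof. The front and back walls (the −y and +y sides) span the full width; the two side walls fit between them.


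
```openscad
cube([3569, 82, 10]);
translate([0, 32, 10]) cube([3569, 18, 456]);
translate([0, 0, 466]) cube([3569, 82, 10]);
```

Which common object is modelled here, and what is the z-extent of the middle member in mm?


An I-beam. The web height is 456 mm.

Two wide flanges with a thin centred web — an I-beam. Overall 476 mm minus two 10 mm flanges gives a web of 476 − 2·10 = 456 mm.


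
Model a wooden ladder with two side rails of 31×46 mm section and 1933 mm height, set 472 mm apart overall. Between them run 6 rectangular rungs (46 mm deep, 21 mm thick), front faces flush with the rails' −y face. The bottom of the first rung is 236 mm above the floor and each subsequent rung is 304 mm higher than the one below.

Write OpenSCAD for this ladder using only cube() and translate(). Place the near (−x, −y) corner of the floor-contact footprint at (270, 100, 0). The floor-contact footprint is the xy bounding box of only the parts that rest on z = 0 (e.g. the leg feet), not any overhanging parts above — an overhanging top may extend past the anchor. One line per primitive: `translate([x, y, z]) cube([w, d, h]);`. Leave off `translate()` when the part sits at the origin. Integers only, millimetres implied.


translate([270, 100, 0]) cube([31, 46, 1933]);
translate([711, 100, 0]) cube([31, 46, 1933]);
translate([301, 100, 236]) cube([410, 46, 21]);
translate([301, 100, 540]) cube([410, 46, 21]);
translate([301, 100, 844]) cube([410, 46, 21]);
translate([301, 100, 1148]) cube([410, 46, 21]);
translate([301, 100, 1452]) cube([410, 46, 21]);
translate([301, 100, 1756]) cube([410, 46, 21]);


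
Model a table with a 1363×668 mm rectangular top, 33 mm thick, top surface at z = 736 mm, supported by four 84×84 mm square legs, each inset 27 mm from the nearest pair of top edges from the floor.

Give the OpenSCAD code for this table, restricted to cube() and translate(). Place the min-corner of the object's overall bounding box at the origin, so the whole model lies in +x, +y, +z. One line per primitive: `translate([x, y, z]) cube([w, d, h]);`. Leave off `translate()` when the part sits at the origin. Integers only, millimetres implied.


// leg_h = 736 - 33 = 703
translate([0, 0, 703]) cube([1363, 668, 33]);
translate([27, 27, 0]) cube([84, 84, 703]);
translate([1252, 27, 0]) cube([84, 84, 703]);
translate([27, 557, 0]) cube([84, 84, 703]);
translate([1252, 557, 0]) cube([84, 84, 703]);


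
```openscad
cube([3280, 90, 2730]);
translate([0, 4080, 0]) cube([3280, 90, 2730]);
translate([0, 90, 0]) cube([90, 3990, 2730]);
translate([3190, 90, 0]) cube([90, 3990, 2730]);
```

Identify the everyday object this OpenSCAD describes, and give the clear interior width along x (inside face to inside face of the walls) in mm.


A house (or room) frame. The interior width is 3100 mm.

Four 2730 mm walls enclosing a rectangle with no floor or roof — a room or house frame. Outside width is 3280 mm and wall thickness is 90 mm, so the interior width is 3280 − 2 × 90 = 3100 mm.


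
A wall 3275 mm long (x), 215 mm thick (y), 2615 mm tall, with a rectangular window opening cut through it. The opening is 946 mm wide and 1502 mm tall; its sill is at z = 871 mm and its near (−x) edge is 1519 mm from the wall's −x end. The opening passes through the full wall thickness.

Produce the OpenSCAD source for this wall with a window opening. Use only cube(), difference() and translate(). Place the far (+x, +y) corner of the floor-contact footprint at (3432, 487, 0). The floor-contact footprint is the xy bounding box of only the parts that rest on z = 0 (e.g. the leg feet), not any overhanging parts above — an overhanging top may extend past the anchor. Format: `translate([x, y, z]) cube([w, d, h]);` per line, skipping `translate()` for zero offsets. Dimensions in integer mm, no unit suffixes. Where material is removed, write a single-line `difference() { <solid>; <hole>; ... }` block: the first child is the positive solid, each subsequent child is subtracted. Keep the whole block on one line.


difference() { translate([157, 272, 0]) cube([3275, 215, 2615]); translate([1676, 272, 871]) cube([946, 215, 1502]); }


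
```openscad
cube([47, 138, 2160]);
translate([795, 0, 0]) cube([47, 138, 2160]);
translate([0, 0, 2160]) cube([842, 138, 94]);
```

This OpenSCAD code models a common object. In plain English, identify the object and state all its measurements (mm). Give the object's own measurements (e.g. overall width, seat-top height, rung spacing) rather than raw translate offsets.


A door frame. The clear opening is 748 mm wide and 2160 mm high. Two 47 mm wide jambs, 138 mm deep, stand either side of the opening from the floor to the top of the opening. A 94 mm thick head sits across the top of both jambs, spanning the full outside width of the frame.


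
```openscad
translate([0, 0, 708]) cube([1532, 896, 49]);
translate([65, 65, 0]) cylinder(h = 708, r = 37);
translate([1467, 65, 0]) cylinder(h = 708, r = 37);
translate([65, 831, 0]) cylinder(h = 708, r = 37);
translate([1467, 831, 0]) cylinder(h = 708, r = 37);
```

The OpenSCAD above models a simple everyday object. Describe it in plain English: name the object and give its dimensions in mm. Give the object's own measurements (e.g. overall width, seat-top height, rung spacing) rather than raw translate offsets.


A table: top 1532 mm (x) × 896 mm (y), 49 mm thick, upper face at z = 757 mm, on four round legs of 74 mm diameter, each leg's bounding box inset 28 mm from the nearest pair of top edges from z = 0 to the bottom of the top.


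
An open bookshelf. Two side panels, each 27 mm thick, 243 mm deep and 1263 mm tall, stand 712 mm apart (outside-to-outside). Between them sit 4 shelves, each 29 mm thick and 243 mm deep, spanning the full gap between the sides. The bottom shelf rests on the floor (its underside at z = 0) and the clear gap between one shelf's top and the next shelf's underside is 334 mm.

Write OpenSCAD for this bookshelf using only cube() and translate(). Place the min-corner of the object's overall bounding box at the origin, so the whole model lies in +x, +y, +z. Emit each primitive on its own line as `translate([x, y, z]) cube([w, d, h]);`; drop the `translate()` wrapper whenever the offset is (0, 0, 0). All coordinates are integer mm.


cube([27, 243, 1263]);
translate([685, 0, 0]) cube([27, 243, 1263]);
translate([27, 0, 0]) cube([658, 243, 29]);
translate([27, 0, 363]) cube([658, 243, 29]);
translate([27, 0, 726]) cube([658, 243, 29]);
translate([27, 0, 1089]) cube([658, 243, 29]);


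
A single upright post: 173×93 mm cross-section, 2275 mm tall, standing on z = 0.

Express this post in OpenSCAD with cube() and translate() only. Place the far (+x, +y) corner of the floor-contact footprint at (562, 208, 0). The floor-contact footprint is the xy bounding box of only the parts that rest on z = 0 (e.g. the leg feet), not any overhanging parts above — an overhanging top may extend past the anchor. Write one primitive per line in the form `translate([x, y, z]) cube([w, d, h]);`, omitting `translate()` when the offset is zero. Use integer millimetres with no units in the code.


translate([389, 115, 0]) cube([173, 93, 2275]);


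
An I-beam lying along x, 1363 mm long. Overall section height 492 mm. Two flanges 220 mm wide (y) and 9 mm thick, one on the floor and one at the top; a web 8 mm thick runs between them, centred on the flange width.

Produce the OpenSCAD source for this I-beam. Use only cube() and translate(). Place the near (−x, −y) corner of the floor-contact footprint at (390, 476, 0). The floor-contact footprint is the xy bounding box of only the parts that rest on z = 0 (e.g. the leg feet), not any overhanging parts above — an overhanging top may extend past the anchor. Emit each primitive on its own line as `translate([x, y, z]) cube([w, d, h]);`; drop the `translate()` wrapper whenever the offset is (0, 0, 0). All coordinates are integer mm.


translate([390, 476, 0]) cube([1363, 220, 9]);
translate([390, 582, 9]) cube([1363, 8, 474]);
translate([390, 476, 483]) cube([1363, 220, 9]);


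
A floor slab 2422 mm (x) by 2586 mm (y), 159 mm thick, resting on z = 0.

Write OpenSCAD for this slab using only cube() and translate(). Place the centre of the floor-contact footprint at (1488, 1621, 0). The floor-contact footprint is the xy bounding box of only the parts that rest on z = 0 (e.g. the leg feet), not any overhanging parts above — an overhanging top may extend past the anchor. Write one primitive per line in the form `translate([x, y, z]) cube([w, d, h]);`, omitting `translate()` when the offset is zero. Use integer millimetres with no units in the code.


translate([277, 328, 0]) cube([2422, 2586, 159]);


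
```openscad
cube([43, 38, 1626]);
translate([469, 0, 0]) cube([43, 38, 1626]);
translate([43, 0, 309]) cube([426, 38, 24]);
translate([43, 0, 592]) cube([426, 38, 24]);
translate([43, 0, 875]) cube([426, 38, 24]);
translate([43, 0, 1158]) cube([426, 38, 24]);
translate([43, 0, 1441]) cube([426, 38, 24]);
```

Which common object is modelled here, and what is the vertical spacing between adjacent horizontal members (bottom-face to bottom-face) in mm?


A ladder. The rung spacing is 283 mm.

Two tall 43×38 posts with 5 short bars between them — a ladder. Adjacent rungs sit at z = 309 and z = 592, so the spacing is 592 − 309 = 283 mm.


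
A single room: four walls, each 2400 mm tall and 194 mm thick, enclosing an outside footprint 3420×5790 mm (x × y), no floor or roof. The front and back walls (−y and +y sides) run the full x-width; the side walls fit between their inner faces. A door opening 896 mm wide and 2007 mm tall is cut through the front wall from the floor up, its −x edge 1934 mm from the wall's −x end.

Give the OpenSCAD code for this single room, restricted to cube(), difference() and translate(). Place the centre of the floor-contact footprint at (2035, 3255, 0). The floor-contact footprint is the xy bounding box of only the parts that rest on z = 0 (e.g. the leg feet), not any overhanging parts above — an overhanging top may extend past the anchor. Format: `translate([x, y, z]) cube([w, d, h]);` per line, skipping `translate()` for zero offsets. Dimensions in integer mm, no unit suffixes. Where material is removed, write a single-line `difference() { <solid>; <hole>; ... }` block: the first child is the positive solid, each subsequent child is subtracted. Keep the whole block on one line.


difference() { translate([325, 360, 0]) cube([3420, 194, 2400]); translate([2259, 360, 0]) cube([896, 194, 2007]); }
translate([325, 5956, 0]) cube([3420, 194, 2400]);
translate([325, 554, 0]) cube([194, 5402, 2400]);
translate([3551, 554, 0]) cube([194, 5402, 2400]);


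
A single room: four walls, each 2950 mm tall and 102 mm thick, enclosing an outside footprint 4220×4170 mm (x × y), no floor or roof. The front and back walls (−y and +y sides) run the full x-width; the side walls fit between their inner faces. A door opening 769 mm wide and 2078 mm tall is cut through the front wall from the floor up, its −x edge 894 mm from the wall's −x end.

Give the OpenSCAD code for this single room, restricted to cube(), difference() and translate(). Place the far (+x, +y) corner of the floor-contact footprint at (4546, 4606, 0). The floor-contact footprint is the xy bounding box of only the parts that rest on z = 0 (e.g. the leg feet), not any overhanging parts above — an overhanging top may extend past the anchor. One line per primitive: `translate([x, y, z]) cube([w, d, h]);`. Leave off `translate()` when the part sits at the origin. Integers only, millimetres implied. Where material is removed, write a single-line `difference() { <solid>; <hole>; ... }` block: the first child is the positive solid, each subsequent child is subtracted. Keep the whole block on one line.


difference() { translate([326, 436, 0]) cube([4220, 102, 2950]); translate([1220, 436, 0]) cube([769, 102, 2078]); }
translate([326, 4504, 0]) cube([4220, 102, 2950]);
translate([326, 538, 0]) cube([102, 3966, 2950]);
translate([4444, 538, 0]) cube([102, 3966, 2950]);


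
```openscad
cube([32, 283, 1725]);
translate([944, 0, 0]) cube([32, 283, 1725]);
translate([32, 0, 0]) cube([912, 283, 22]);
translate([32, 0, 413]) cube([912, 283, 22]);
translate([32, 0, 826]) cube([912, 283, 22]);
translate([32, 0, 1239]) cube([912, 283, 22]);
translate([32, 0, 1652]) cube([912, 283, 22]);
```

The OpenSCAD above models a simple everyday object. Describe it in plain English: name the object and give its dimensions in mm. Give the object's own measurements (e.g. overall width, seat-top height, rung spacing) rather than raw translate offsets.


An open bookshelf. Two side panels, each 32 mm thick, 283 mm deep and 1725 mm tall, stand 976 mm apart (outside-to-outside). Between them sit 5 shelves, each 22 mm thick and 283 mm deep, spanning the full gap between the sides. The bottom shelf rests on the floor (its underside at z = 0) and the clear gap between one shelf's top and the next shelf's underside is 391 mm.


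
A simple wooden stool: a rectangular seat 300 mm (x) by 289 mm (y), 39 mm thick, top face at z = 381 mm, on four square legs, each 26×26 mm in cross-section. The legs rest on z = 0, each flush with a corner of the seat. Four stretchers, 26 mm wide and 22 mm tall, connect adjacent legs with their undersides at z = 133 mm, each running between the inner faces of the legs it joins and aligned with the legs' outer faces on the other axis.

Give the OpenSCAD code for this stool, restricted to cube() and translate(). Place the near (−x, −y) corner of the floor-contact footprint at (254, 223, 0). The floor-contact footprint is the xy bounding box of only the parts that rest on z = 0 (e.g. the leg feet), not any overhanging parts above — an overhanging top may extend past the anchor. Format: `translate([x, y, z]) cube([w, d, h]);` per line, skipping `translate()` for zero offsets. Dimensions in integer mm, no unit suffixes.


// leg_h = 381 - 39 = 342
// stretcher span = 300 - 2*26 = 248
translate([254, 223, 342]) cube([300, 289, 39]);
translate([254, 223, 0]) cube([26, 26, 342]);
translate([528, 223, 0]) cube([26, 26, 342]);
translate([254, 486, 0]) cube([26, 26, 342]);
translate([528, 486, 0]) cube([26, 26, 342]);
translate([280, 223, 133]) cube([248, 26, 22]);
translate([280, 486, 133]) cube([248, 26, 22]);
translate([254, 249, 133]) cube([26, 237, 22]);
translate([528, 249, 133]) cube([26, 237, 22]);


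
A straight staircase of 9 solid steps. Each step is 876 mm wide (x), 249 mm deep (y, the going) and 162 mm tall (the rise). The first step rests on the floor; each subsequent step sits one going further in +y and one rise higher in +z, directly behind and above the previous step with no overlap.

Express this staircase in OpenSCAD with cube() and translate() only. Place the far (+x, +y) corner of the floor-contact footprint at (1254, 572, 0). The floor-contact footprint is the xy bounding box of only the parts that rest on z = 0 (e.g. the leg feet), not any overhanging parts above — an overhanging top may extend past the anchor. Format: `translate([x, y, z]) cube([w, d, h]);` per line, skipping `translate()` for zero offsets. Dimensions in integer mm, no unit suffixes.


translate([378, 323, 0]) cube([876, 249, 162]);
translate([378, 572, 162]) cube([876, 249, 162]);
translate([378, 821, 324]) cube([876, 249, 162]);
translate([378, 1070, 486]) cube([876, 249, 162]);
translate([378, 1319, 648]) cube([876, 249, 162]);
translate([378, 1568, 810]) cube([876, 249, 162]);
translate([378, 1817, 972]) cube([876, 249, 162]);
translate([378, 2066, 1134]) cube([876, 249, 162]);
translate([378, 2315, 1296]) cube([876, 249, 162]);


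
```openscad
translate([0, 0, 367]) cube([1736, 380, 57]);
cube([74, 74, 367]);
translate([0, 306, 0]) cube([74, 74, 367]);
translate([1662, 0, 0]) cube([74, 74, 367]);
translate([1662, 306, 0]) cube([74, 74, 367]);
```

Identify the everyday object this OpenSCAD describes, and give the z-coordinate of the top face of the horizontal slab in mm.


A bench. The seat-top height is 424 mm.

A long slab on four corner posts — a bench. The slab sits at z = 367 with thickness 57, so the top is 367 + 57 = 424 mm.
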